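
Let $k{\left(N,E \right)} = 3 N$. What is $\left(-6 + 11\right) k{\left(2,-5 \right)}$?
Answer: $30$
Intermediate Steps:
$\left(-6 + 11\right) k{\left(2,-5 \right)} = \left(-6 + 11\right) 3 \cdot 2 = 5 \cdot 6 = 30$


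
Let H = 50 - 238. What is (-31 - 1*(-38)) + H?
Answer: -181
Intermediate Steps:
H = -188
(-31 - 1*(-38)) + H = (-31 - 1*(-38)) - 188 = (-31 + 38) - 188 = 7 - 188 = -181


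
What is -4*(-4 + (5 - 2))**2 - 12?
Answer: -16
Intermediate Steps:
-4*(-4 + (5 - 2))**2 - 12 = -4*(-4 + 3)**2 - 12 = -4*(-1)**2 - 12 = -4*1 - 12 = -4 - 12 = -16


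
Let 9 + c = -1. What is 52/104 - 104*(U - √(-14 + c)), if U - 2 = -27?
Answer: 5201/2 + 208*I*√6 ≈ 2600.5 + 509.49*I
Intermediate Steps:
U = -25 (U = 2 - 27 = -25)
c = -10 (c = -9 - 1 = -10)
52/104 - 104*(U - √(-14 + c)) = 52/104 - 104*(-25 - √(-14 - 10)) = 52*(1/104) - 104*(-25 - √(-24)) = ½ - 104*(-25 - 2*I*√6) = ½ + (2600 + 208*I*√6) = 5201/2 + 208*I*√6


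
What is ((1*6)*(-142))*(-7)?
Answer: 5964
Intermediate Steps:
((1*6)*(-142))*(-7) = (6*(-142))*(-7) = -852*(-7) = 5964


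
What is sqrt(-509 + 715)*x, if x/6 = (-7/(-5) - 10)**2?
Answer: 11094*sqrt(206)/25 ≈ 6369.2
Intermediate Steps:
x = 11094/25 (x = 6*(-7/(-5) - 10)**2 = 6*(-7*(-1/5) - 10)**2 = 6*(7/5 - 10)**2 = 6*(-43/5)**2 = 6*(1849/25) = 11094/25 ≈ 443.76)
sqrt(-509 + 715)*x = sqrt(-509 + 715)*(11094/25) = sqrt(206)*(11094/25) = 11094*sqrt(206)/25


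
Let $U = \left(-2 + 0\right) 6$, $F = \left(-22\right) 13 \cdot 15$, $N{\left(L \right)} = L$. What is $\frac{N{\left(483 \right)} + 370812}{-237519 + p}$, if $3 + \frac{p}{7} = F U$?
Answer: $\frac{24753}{8188} \approx 3.0231$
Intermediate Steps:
$F = -4290$ ($F = \left(-286\right) 15 = -4290$)
$U = -12$ ($U = \left(-2\right) 6 = -12$)
$p = 360339$ ($p = -21 + 7 \left(\left(-4290\right) \left(-12\right)\right) = -21 + 7 \cdot 51480 = -21 + 360360 = 360339$)
$\frac{N{\left(483 \right)} + 370812}{-237519 + p} = \frac{483 + 370812}{-237519 + 360339} = \frac{371295}{122820} = 371295 \cdot \frac{1}{122820} = \frac{24753}{8188}$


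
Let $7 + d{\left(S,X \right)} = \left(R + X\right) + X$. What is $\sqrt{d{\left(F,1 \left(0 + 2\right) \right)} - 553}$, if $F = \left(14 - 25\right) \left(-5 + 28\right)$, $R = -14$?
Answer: $i \sqrt{570} \approx 23.875 i$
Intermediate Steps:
$F = -253$ ($F = \left(14 - 25\right) 23 = \left(-11\right) 23 = -253$)
$d{\left(S,X \right)} = -21 + 2 X$ ($d{\left(S,X \right)} = -7 + \left(\left(-14 + X\right) + X\right) = -7 + \left(-14 + 2 X\right) = -21 + 2 X$)
$\sqrt{d{\left(F,1 \left(0 + 2\right) \right)} - 553} = \sqrt{\left(-21 + 2 \cdot 1 \left(0 + 2\right)\right) - 553} = \sqrt{\left(-21 + 2 \cdot 1 \cdot 2\right) - 553} = \sqrt{\left(-21 + 2 \cdot 2\right) - 553} = \sqrt{\left(-21 + 4\right) - 553} = \sqrt{-17 - 553} = \sqrt{-570} = i \sqrt{570}$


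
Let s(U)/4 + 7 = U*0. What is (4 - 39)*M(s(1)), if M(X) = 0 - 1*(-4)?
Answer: -140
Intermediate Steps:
s(U) = -28 (s(U) = -28 + 4*(U*0) = -28 + 4*0 = -28 + 0 = -28)
M(X) = 4 (M(X) = 0 + 4 = 4)
(4 - 39)*M(s(1)) = (4 - 39)*4 = -35*4 = -140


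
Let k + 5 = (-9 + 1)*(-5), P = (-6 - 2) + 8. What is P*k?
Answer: 0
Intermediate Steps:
P = 0 (P = -8 + 8 = 0)
k = 35 (k = -5 + (-9 + 1)*(-5) = -5 - 8*(-5) = -5 + 40 = 35)
P*k = 0*35 = 0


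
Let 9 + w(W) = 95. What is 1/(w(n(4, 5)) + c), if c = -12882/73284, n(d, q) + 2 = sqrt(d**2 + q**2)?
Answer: 12214/1048257 ≈ 0.011652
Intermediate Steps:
n(d, q) = -2 + sqrt(d**2 + q**2)
w(W) = 86 (w(W) = -9 + 95 = 86)
c = -2147/12214 (c = -12882*1/73284 = -2147/12214 ≈ -0.17578)
1/(w(n(4, 5)) + c) = 1/(86 - 2147/12214) = 1/(1048257/12214) = 12214/1048257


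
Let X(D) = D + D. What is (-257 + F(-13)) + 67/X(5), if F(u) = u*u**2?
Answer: -24473/10 ≈ -2447.3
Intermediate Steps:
X(D) = 2*D
F(u) = u**3
(-257 + F(-13)) + 67/X(5) = (-257 + (-13)**3) + 67/((2*5)) = (-257 - 2197) + 67/10 = -2454 + 67*(1/10) = -2454 + 67/10 = -24473/10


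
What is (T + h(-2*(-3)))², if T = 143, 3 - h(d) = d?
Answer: 19600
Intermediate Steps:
h(d) = 3 - d
(T + h(-2*(-3)))² = (143 + (3 - (-2)*(-3)))² = (143 + (3 - 1*6))² = (143 + (3 - 6))² = (143 - 3)² = 140² = 19600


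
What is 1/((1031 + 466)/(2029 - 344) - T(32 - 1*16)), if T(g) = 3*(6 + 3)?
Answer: -1685/43998 ≈ -0.038297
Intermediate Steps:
T(g) = 27 (T(g) = 3*9 = 27)
1/((1031 + 466)/(2029 - 344) - T(32 - 1*16)) = 1/((1031 + 466)/(2029 - 344) - 1*27) = 1/(1497/1685 - 27) = 1/(-43998/1685) = -1685/43998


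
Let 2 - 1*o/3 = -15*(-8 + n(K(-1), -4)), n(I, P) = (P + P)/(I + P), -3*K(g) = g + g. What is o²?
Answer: 60516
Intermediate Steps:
K(g) = -2*g/3 (K(g) = -(g + g)/3 = -2*g/3)
n(I, P) = 2*P/(I + P) (n(I, P) = (2*P)/(I + P) = 2*P/(I + P))
o = -246 (o = 6 - (-45)*(-8 + 2*(-4)/(-⅔*(-1) - 4)) = 6 - (-45)*(-8 + 2*(-4)/(⅔ - 4)) = 6 - (-45)*(-8 + 2*(-4)/(-10/3)) = 6 - (-45)*(-8 + 2*(-4)*(-3/10)) = 6 - (-45)*(-8 + 12/5) = 6 - (-45)*(-28)/5 = 6 - 3*84 = 6 - 252 = -246)
o² = (-246)² = 60516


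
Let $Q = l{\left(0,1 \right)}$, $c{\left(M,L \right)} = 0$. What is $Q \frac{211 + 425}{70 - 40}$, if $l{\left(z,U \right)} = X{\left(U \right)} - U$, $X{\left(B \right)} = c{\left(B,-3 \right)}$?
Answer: $- \frac{106}{5} \approx -21.2$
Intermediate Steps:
$X{\left(B \right)} = 0$
$l{\left(z,U \right)} = - U$ ($l{\left(z,U \right)} = 0 - U = - U$)
$Q = -1$ ($Q = \left(-1\right) 1 = -1$)
$Q \frac{211 + 425}{70 - 40} = - \frac{211 + 425}{70 - 40} = - \frac{636}{30} = \left(-1\right) \frac{106}{5} = - \frac{106}{5}$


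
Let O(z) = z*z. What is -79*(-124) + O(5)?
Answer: 9821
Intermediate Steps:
O(z) = z²
-79*(-124) + O(5) = -79*(-124) + 5² = 9796 + 25 = 9821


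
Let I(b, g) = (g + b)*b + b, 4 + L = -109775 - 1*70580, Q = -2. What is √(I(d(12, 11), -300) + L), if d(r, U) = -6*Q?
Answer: I*√183803 ≈ 428.72*I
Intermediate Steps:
d(r, U) = 12 (d(r, U) = -6*(-2) = 12)
L = -180359 (L = -4 + (-109775 - 1*70580) = -4 + (-109775 - 70580) = -4 - 180355 = -180359)
I(b, g) = b + b*(b + g) (I(b, g) = (b + g)*b + b = b*(b + g) + b = b + b*(b + g))
√(I(d(12, 11), -300) + L) = √(12*(1 + 12 - 300) - 180359) = √(12*(-287) - 180359) = √(-3444 - 180359) = √(-183803) = I*√183803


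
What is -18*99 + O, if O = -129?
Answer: -1911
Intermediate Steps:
-18*99 + O = -18*99 - 129 = -1782 - 129 = -1911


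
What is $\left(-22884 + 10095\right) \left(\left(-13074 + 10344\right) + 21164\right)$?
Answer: $-235752426$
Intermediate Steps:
$\left(-22884 + 10095\right) \left(\left(-13074 + 10344\right) + 21164\right) = - 12789 \left(-2730 + 21164\right) = \left(-12789\right) 18434 = -235752426$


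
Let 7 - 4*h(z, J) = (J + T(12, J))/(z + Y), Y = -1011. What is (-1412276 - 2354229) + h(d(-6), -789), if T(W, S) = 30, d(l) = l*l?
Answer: -2448227239/650 ≈ -3.7665e+6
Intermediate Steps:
d(l) = l²
h(z, J) = 7/4 - (30 + J)/(4*(-1011 + z)) (h(z, J) = 7/4 - (J + 30)/(4*(z - 1011)) = 7/4 - (30 + J)/(4*(-1011 + z)))
(-1412276 - 2354229) + h(d(-6), -789) = (-1412276 - 2354229) + (-7107 - 1*(-789) + 7*(-6)²)/(4*(-1011 + (-6)²)) = -3766505 + (-7107 + 789 + 7*36)/(4*(-1011 + 36)) = -3766505 + (¼)*(-7107 + 789 + 252)/(-975) = -3766505 + (¼)*(-1/975)*(-6066) = -3766505 + 1011/650 = -2448227239/650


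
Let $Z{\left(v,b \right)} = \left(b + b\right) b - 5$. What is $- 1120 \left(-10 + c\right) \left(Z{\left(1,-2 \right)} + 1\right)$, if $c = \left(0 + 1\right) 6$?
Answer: $17920$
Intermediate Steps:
$Z{\left(v,b \right)} = -5 + 2 b^{2}$ ($Z{\left(v,b \right)} = 2 b b - 5 = 2 b^{2} - 5 = -5 + 2 b^{2}$)
$c = 6$ ($c = 1 \cdot 6 = 6$)
$- 1120 \left(-10 + c\right) \left(Z{\left(1,-2 \right)} + 1\right) = - 1120 \left(-10 + 6\right) \left(\left(-5 + 2 \left(-2\right)^{2}\right) + 1\right) = - 1120 \left(- 4 \left(\left(-5 + 2 \cdot 4\right) + 1\right)\right) = - 1120 \left(- 4 \left(\left(-5 + 8\right) + 1\right)\right) = - 1120 \left(- 4 \left(3 + 1\right)\right) = - 1120 \left(\left(-4\right) 4\right) = \left(-1120\right) \left(-16\right) = 17920$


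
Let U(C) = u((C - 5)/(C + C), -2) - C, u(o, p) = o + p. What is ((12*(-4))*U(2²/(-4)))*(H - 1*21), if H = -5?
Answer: 2496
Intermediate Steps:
U(C) = -2 - C + (-5 + C)/(2*C) (U(C) = ((C - 5)/(C + C) - 2) - C = ((-5 + C)/((2*C)) - 2) - C = ((-5 + C)*(1/(2*C)) - 2) - C = ((-5 + C)/(2*C) - 2) - C = (-2 + (-5 + C)/(2*C)) - C = -2 - C + (-5 + C)/(2*C))
((12*(-4))*U(2²/(-4)))*(H - 1*21) = ((12*(-4))*(-3/2 - 2²/(-4) - 5/(2*(2²/(-4)))))*(-5 - 1*21) = (-48*(-3/2 - 4*(-1)/4 - 5/(2*(4*(-¼)))))*(-5 - 21) = -48*(-3/2 - 1*(-1) - 5/2/(-1))*(-26) = -48*(-3/2 + 1 - 5/2*(-1))*(-26) = -48*(-3/2 + 1 + 5/2)*(-26) = -48*2*(-26) = -96*(-26) = 2496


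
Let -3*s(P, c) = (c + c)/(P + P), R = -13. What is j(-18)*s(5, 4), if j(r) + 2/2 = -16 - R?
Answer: 16/15 ≈ 1.0667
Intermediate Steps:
s(P, c) = -c/(3*P) (s(P, c) = -(c + c)/(3*(P + P)) = -2*c/(3*(2*P)) = -2*c*1/(2*P)/3 = -c/(3*P))
j(r) = -4 (j(r) = -1 + (-16 - 1*(-13)) = -1 + (-16 + 13) = -1 - 3 = -4)
j(-18)*s(5, 4) = -(-4)*4/(3*5) = -4*(-4/15) = 16/15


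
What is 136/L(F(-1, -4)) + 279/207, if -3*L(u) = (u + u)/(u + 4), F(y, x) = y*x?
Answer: -9353/23 ≈ -406.65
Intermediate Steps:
F(y, x) = x*y
L(u) = -2*u/(3*(4 + u)) (L(u) = -(u + u)/(3*(u + 4)) = -2*u/(3*(4 + u)))
136/L(F(-1, -4)) + 279/207 = 136/((-2*(-4*(-1))/(12 + 3*(-4*(-1))))) + 279/207 = 136/((-2*4/(12 + 3*4))) + 279*(1/207) = 136/((-2*4/(12 + 12))) + 31/23 = 136/((-2*4/24)) + 31/23 = 136/((-2*4*1/24)) + 31/23 = 136/(-⅓) + 31/23 = 136*(-3) + 31/23 = -408 + 31/23 = -9353/23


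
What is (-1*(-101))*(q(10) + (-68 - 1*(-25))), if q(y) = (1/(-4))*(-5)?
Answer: -16867/4 ≈ -4216.8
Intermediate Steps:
q(y) = 5/4 (q(y) = (1*(-¼))*(-5) = -¼*(-5) = 5/4)
(-1*(-101))*(q(10) + (-68 - 1*(-25))) = (-1*(-101))*(5/4 + (-68 - 1*(-25))) = 101*(5/4 + (-68 + 25)) = 101*(5/4 - 43) = 101*(-167/4) = -16867/4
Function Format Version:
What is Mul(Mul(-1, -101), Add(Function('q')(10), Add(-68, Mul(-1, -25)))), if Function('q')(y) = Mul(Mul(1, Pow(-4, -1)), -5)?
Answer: Rational(-16867, 4) ≈ -4216.8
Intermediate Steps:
Function('q')(y) = Rational(5, 4) (Function('q')(y) = Mul(Mul(1, Rational(-1, 4)), -5) = Mul(Rational(-1, 4), -5) = Rational(5, 4))
Mul(Mul(-1, -101), Add(Function('q')(10), Add(-68, Mul(-1, -25)))) = Mul(Mul(-1, -101), Add(Rational(5, 4), Add(-68, Mul(-1, -25)))) = Mul(101, Add(Rational(5, 4), Add(-68, 25))) = Mul(101, Add(Rational(5, 4), -43)) = Mul(101, Rational(-167, 4)) = Rational(-16867, 4)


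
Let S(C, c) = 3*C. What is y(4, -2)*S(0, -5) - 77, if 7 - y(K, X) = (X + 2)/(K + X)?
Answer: -77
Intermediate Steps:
y(K, X) = 7 - (2 + X)/(K + X) (y(K, X) = 7 - (X + 2)/(K + X) = 7 - (2 + X)/(K + X))
y(4, -2)*S(0, -5) - 77 = ((-2 + 6*(-2) + 7*4)/(4 - 2))*(3*0) - 77 = ((-2 - 12 + 28)/2)*0 - 77 = ((½)*14)*0 - 77 = 7*0 - 77 = 0 - 77 = -77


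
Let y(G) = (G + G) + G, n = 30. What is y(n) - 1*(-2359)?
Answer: 2449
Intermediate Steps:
y(G) = 3*G (y(G) = 2*G + G = 3*G)
y(n) - 1*(-2359) = 3*30 - 1*(-2359) = 90 + 2359 = 2449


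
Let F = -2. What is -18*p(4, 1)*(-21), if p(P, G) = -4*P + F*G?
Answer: -6804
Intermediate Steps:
p(P, G) = -4*P - 2*G
-18*p(4, 1)*(-21) = -18*(-4*4 - 2*1)*(-21) = -18*(-16 - 2)*(-21) = -18*(-18)*(-21) = 324*(-21) = -6804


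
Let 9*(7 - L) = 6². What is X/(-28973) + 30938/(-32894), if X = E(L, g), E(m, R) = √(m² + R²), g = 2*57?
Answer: -15469/16447 - 51*√5/28973 ≈ -0.94447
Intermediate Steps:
g = 114
L = 3 (L = 7 - ⅑*6² = 7 - ⅑*36 = 7 - 4 = 3)
E(m, R) = √(R² + m²)
X = 51*√5 (X = √(114² + 3²) = √(12996 + 9) = √13005 = 51*√5 ≈ 114.04)
X/(-28973) + 30938/(-32894) = (51*√5)/(-28973) + 30938/(-32894) = (51*√5)*(-1/28973) + 30938*(-1/32894) = -51*√5/28973 - 15469/16447 = -15469/16447 - 51*√5/28973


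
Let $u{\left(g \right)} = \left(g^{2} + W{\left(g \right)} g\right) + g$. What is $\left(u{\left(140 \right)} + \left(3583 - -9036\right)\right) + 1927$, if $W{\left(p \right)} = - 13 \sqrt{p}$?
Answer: $34286 - 3640 \sqrt{35} \approx 12751.0$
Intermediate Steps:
$u{\left(g \right)} = g + g^{2} - 13 g^{\frac{3}{2}}$ ($u{\left(g \right)} = \left(g^{2} + - 13 \sqrt{g} g\right) + g = \left(g^{2} - 13 g^{\frac{3}{2}}\right) + g = g + g^{2} - 13 g^{\frac{3}{2}}$)
$\left(u{\left(140 \right)} + \left(3583 - -9036\right)\right) + 1927 = \left(140 \left(1 + 140 - 13 \sqrt{140}\right) + \left(3583 - -9036\right)\right) + 1927 = \left(140 \left(1 + 140 - 13 \cdot 2 \sqrt{35}\right) + \left(3583 + 9036\right)\right) + 1927 = \left(140 \left(1 + 140 - 26 \sqrt{35}\right) + 12619\right) + 1927 = \left(140 \left(141 - 26 \sqrt{35}\right) + 12619\right) + 1927 = \left(\left(19740 - 3640 \sqrt{35}\right) + 12619\right) + 1927 = \left(32359 - 3640 \sqrt{35}\right) + 1927 = 34286 - 3640 \sqrt{35}$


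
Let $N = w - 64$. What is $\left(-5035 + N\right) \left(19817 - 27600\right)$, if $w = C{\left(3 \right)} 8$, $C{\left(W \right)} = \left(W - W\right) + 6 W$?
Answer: $38564765$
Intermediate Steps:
$C{\left(W \right)} = 6 W$ ($C{\left(W \right)} = 0 + 6 W = 6 W$)
$w = 144$ ($w = 6 \cdot 3 \cdot 8 = 18 \cdot 8 = 144$)
$N = 80$ ($N = 144 - 64 = 80$)
$\left(-5035 + N\right) \left(19817 - 27600\right) = \left(-5035 + 80\right) \left(19817 - 27600\right) = \left(-4955\right) \left(-7783\right) = 38564765$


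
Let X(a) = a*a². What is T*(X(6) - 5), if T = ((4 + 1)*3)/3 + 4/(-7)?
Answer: 6541/7 ≈ 934.43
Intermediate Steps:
X(a) = a³
T = 31/7 (T = (5*3)*(⅓) + 4*(-⅐) = 15*(⅓) - 4/7 = 5 - 4/7 = 31/7 ≈ 4.4286)
T*(X(6) - 5) = 31*(6³ - 5)/7 = 31*(216 - 5)/7 = (31/7)*211 = 6541/7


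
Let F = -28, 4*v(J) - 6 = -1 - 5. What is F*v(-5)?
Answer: 0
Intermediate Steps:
v(J) = 0 (v(J) = 3/2 + (-1 - 5)/4 = 3/2 + (¼)*(-6) = 3/2 - 3/2 = 0)
F*v(-5) = -28*0 = 0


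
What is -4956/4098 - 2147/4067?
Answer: -4825743/2777761 ≈ -1.7373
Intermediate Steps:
-4956/4098 - 2147/4067 = -4956*1/4098 - 2147*1/4067 = -826/683 - 2147/4067 = -4825743/2777761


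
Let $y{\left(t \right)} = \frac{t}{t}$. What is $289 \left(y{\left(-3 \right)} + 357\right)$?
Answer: $103462$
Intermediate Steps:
$y{\left(t \right)} = 1$
$289 \left(y{\left(-3 \right)} + 357\right) = 289 \left(1 + 357\right) = 289 \cdot 358 = 103462$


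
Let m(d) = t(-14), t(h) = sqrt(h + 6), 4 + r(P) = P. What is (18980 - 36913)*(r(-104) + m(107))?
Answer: 1936764 - 35866*I*sqrt(2) ≈ 1.9368e+6 - 50722.0*I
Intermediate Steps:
r(P) = -4 + P
t(h) = sqrt(6 + h)
m(d) = 2*I*sqrt(2) (m(d) = sqrt(6 - 14) = sqrt(-8) = 2*I*sqrt(2))
(18980 - 36913)*(r(-104) + m(107)) = (18980 - 36913)*((-4 - 104) + 2*I*sqrt(2)) = -17933*(-108 + 2*I*sqrt(2)) = 1936764 - 35866*I*sqrt(2)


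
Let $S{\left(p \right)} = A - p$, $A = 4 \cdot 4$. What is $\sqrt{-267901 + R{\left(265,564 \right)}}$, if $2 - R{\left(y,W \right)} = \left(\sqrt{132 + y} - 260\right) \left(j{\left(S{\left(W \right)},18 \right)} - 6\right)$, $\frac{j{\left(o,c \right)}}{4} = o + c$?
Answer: $\sqrt{-820659 + 2126 \sqrt{397}} \approx 882.21 i$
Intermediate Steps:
$A = 16$
$S{\left(p \right)} = 16 - p$
$j{\left(o,c \right)} = 4 c + 4 o$ ($j{\left(o,c \right)} = 4 \left(o + c\right) = 4 \left(c + o\right) = 4 c + 4 o$)
$R{\left(y,W \right)} = 2 - \left(-260 + \sqrt{132 + y}\right) \left(130 - 4 W\right)$ ($R{\left(y,W \right)} = 2 - \left(\sqrt{132 + y} - 260\right) \left(\left(4 \cdot 18 + 4 \left(16 - W\right)\right) - 6\right) = 2 - \left(-260 + \sqrt{132 + y}\right) \left(\left(72 - \left(-64 + 4 W\right)\right) - 6\right) = 2 - \left(-260 + \sqrt{132 + y}\right) \left(\left(136 - 4 W\right) - 6\right) = 2 - \left(-260 + \sqrt{132 + y}\right) \left(130 - 4 W\right)$)
$\sqrt{-267901 + R{\left(265,564 \right)}} = \sqrt{-267901 + \left(33802 - 586560 - 130 \sqrt{132 + 265} + 4 \cdot 564 \sqrt{132 + 265}\right)} = \sqrt{-267901 + \left(33802 - 586560 - 130 \sqrt{397} + 4 \cdot 564 \sqrt{397}\right)} = \sqrt{-267901 + \left(33802 - 586560 - 130 \sqrt{397} + 2256 \sqrt{397}\right)} = \sqrt{-267901 - \left(552758 - 2126 \sqrt{397}\right)} = \sqrt{-820659 + 2126 \sqrt{397}}$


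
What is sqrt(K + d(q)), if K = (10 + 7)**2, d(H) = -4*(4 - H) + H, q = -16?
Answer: sqrt(193) ≈ 13.892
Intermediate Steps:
d(H) = -16 + 5*H (d(H) = (-16 + 4*H) + H = -16 + 5*H)
K = 289 (K = 17**2 = 289)
sqrt(K + d(q)) = sqrt(289 + (-16 + 5*(-16))) = sqrt(289 + (-16 - 80)) = sqrt(289 - 96) = sqrt(193)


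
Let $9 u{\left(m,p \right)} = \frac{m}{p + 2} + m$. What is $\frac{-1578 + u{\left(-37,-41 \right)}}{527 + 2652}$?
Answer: $- \frac{555284}{1115829} \approx -0.49764$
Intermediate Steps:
$u{\left(m,p \right)} = \frac{m}{9} + \frac{m}{9 \left(2 + p\right)}$ ($u{\left(m,p \right)} = \frac{\frac{m}{p + 2} + m}{9} = \frac{\frac{m}{2 + p} + m}{9} = \frac{m + \frac{m}{2 + p}}{9} = \frac{m}{9} + \frac{m}{9 \left(2 + p\right)}$)
$\frac{-1578 + u{\left(-37,-41 \right)}}{527 + 2652} = \frac{-1578 + \frac{1}{9} \left(-37\right) \frac{1}{2 - 41} \left(3 - 41\right)}{527 + 2652} = \frac{-1578 + \frac{1}{9} \left(-37\right) \frac{1}{-39} \left(-38\right)}{3179} = \left(-1578 + \frac{1}{9} \left(-37\right) \left(- \frac{1}{39}\right) \left(-38\right)\right) \frac{1}{3179} = \left(-1578 - \frac{1406}{351}\right) \frac{1}{3179} = \left(- \frac{555284}{351}\right) \frac{1}{3179} = - \frac{555284}{1115829}$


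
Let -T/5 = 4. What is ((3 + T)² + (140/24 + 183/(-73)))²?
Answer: 16393985521/191844 ≈ 85455.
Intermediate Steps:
T = -20 (T = -5*4 = -20)
((3 + T)² + (140/24 + 183/(-73)))² = ((3 - 20)² + (140/24 + 183/(-73)))² = ((-17)² + (140*(1/24) + 183*(-1/73)))² = (289 + (35/6 - 183/73))² = (289 + 1457/438)² = (128039/438)² = 16393985521/191844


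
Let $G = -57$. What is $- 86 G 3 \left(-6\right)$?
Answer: $-88236$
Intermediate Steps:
$- 86 G 3 \left(-6\right) = \left(-86\right) \left(-57\right) 3 \left(-6\right) = 4902 \left(-18\right) = -88236$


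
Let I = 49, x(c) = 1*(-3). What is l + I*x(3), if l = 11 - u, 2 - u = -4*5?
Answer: -158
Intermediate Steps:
x(c) = -3
u = 22 (u = 2 - (-4)*5 = 2 - 1*(-20) = 2 + 20 = 22)
l = -11 (l = 11 - 1*22 = 11 - 22 = -11)
l + I*x(3) = -11 + 49*(-3) = -11 - 147 = -158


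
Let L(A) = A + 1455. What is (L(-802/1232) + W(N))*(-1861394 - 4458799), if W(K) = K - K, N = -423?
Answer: -514738925877/56 ≈ -9.1918e+9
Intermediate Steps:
W(K) = 0
L(A) = 1455 + A
(L(-802/1232) + W(N))*(-1861394 - 4458799) = ((1455 - 802/1232) + 0)*(-1861394 - 4458799) = ((1455 - 802*1/1232) + 0)*(-6320193) = ((1455 - 401/616) + 0)*(-6320193) = (895879/616 + 0)*(-6320193) = (895879/616)*(-6320193) = -514738925877/56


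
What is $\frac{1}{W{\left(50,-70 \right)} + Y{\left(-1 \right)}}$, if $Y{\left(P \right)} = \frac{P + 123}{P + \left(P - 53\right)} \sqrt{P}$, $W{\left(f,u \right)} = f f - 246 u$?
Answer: $\frac{14913250}{294089293721} + \frac{3355 i}{588178587442} \approx 5.071 \cdot 10^{-5} + 5.7041 \cdot 10^{-9} i$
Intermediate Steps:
$W{\left(f,u \right)} = f^{2} - 246 u$
$Y{\left(P \right)} = \frac{\sqrt{P} \left(123 + P\right)}{-53 + 2 P}$ ($Y{\left(P \right)} = \frac{123 + P}{P + \left(P - 53\right)} \sqrt{P} = \frac{123 + P}{P + \left(-53 + P\right)} \sqrt{P} = \frac{123 + P}{-53 + 2 P} \sqrt{P} = \frac{\sqrt{P} \left(123 + P\right)}{-53 + 2 P}$)
$\frac{1}{W{\left(50,-70 \right)} + Y{\left(-1 \right)}} = \frac{1}{\left(50^{2} - -17220\right) + \frac{\sqrt{-1} \left(123 - 1\right)}{-53 + 2 \left(-1\right)}} = \frac{1}{\left(2500 + 17220\right) + i \frac{1}{-53 - 2} \cdot 122} = \frac{1}{19720 + i \frac{1}{-55} \cdot 122} = \frac{1}{19720 + i \left(- \frac{1}{55}\right) 122} = \frac{1}{19720 - \frac{122 i}{55}} = \frac{3025 \left(19720 + \frac{122 i}{55}\right)}{1176357174884}$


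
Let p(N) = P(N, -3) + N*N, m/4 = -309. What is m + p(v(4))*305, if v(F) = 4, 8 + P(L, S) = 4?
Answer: 2424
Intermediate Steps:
m = -1236 (m = 4*(-309) = -1236)
P(L, S) = -4 (P(L, S) = -8 + 4 = -4)
p(N) = -4 + N² (p(N) = -4 + N*N = -4 + N²)
m + p(v(4))*305 = -1236 + (-4 + 4²)*305 = -1236 + (-4 + 16)*305 = -1236 + 12*305 = -1236 + 3660 = 2424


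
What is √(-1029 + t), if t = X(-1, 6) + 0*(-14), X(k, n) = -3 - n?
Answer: I*√1038 ≈ 32.218*I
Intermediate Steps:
t = -9 (t = (-3 - 1*6) + 0*(-14) = (-3 - 6) + 0 = -9 + 0 = -9)
√(-1029 + t) = √(-1029 - 9) = √(-1038) = I*√1038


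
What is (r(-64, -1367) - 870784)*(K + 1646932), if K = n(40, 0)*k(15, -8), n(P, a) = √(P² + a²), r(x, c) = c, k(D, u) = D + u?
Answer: -1436617593012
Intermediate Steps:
K = 280 (K = √(40² + 0²)*(15 - 8) = √(1600 + 0)*7 = √1600*7 = 40*7 = 280)
(r(-64, -1367) - 870784)*(K + 1646932) = (-1367 - 870784)*(280 + 1646932) = -872151*1647212 = -1436617593012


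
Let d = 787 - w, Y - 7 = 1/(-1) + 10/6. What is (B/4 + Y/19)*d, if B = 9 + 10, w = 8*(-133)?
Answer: 724975/76 ≈ 9539.1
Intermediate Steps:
Y = 23/3 (Y = 7 + (1/(-1) + 10/6) = 7 + (1*(-1) + 10*(⅙)) = 7 + (-1 + 5/3) = 7 + ⅔ = 23/3 ≈ 7.6667)
w = -1064
B = 19
d = 1851 (d = 787 - 1*(-1064) = 787 + 1064 = 1851)
(B/4 + Y/19)*d = (19/4 + (23/3)/19)*1851 = (19*(¼) + (23/3)*(1/19))*1851 = (19/4 + 23/57)*1851 = (1175/228)*1851 = 724975/76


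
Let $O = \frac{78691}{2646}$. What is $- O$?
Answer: $- \frac{78691}{2646} \approx -29.74$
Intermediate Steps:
$O = \frac{78691}{2646}$ ($O = 78691 \cdot \frac{1}{2646} = \frac{78691}{2646} \approx 29.74$)
$- O = \left(-1\right) \frac{78691}{2646} = - \frac{78691}{2646}$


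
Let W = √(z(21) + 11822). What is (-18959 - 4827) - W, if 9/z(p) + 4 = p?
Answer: -23786 - √3416711/17 ≈ -23895.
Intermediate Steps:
z(p) = 9/(-4 + p)
W = √3416711/17 (W = √(9/(-4 + 21) + 11822) = √(9/17 + 11822) = √(200983/17) = √3416711/17 ≈ 108.73)
(-18959 - 4827) - W = (-18959 - 4827) - √3416711/17 = -23786 - √3416711/17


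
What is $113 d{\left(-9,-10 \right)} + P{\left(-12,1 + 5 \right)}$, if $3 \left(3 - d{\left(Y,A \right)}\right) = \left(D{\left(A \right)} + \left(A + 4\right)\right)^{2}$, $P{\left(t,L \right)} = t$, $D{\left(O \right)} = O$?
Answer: $- \frac{27947}{3} \approx -9315.7$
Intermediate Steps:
$d{\left(Y,A \right)} = 3 - \frac{\left(4 + 2 A\right)^{2}}{3}$ ($d{\left(Y,A \right)} = 3 - \frac{\left(A + \left(A + 4\right)\right)^{2}}{3} = 3 - \frac{\left(A + \left(4 + A\right)\right)^{2}}{3} = 3 - \frac{\left(4 + 2 A\right)^{2}}{3}$)
$113 d{\left(-9,-10 \right)} + P{\left(-12,1 + 5 \right)} = 113 \left(3 - \frac{4 \left(2 - 10\right)^{2}}{3}\right) - 12 = 113 \left(3 - \frac{4 \left(-8\right)^{2}}{3}\right) - 12 = 113 \left(3 - \frac{256}{3}\right) - 12 = 113 \left(- \frac{247}{3}\right) - 12 = - \frac{27911}{3} - 12 = - \frac{27947}{3}$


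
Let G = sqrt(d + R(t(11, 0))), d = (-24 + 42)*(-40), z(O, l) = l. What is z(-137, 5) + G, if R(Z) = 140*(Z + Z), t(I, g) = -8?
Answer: 5 + 4*I*sqrt(185) ≈ 5.0 + 54.406*I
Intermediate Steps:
R(Z) = 280*Z (R(Z) = 140*(2*Z) = 280*Z)
d = -720 (d = 18*(-40) = -720)
G = 4*I*sqrt(185) (G = sqrt(-720 + 280*(-8)) = sqrt(-720 - 2240) = sqrt(-2960) = 4*I*sqrt(185) ≈ 54.406*I)
z(-137, 5) + G = 5 + 4*I*sqrt(185)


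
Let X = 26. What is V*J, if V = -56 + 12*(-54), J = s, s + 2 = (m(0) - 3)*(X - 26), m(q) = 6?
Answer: 1408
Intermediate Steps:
s = -2 (s = -2 + (6 - 3)*(26 - 26) = -2 + 3*0 = -2 + 0 = -2)
J = -2
V = -704 (V = -56 - 648 = -704)
V*J = -704*(-2) = 1408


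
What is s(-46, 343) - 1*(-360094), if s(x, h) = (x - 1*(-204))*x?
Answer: 352826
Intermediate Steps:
s(x, h) = x*(204 + x) (s(x, h) = (x + 204)*x = (204 + x)*x = x*(204 + x))
s(-46, 343) - 1*(-360094) = -46*(204 - 46) - 1*(-360094) = -46*158 + 360094 = -7268 + 360094 = 352826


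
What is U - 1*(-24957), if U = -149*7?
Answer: 23914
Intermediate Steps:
U = -1043
U - 1*(-24957) = -1043 - 1*(-24957) = -1043 + 24957 = 23914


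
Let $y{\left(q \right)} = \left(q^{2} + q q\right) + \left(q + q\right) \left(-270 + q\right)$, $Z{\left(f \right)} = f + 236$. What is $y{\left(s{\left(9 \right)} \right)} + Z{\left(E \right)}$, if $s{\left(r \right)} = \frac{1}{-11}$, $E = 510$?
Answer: $\frac{96210}{121} \approx 795.12$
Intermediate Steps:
$Z{\left(f \right)} = 236 + f$
$s{\left(r \right)} = - \frac{1}{11}$
$y{\left(q \right)} = 2 q^{2} + 2 q \left(-270 + q\right)$ ($y{\left(q \right)} = \left(q^{2} + q^{2}\right) + 2 q \left(-270 + q\right) = 2 q^{2} + 2 q \left(-270 + q\right)$)
$y{\left(s{\left(9 \right)} \right)} + Z{\left(E \right)} = 4 \left(- \frac{1}{11}\right) \left(-135 - \frac{1}{11}\right) + \left(236 + 510\right) = 4 \left(- \frac{1}{11}\right) \left(- \frac{1486}{11}\right) + 746 = \frac{5944}{121} + 746 = \frac{96210}{121}$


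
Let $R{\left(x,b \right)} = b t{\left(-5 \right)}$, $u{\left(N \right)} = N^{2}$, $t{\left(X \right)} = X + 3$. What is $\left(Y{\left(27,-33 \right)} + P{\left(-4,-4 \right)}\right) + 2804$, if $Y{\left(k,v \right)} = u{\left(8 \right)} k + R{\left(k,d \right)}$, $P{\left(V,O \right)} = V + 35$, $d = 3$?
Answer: $4557$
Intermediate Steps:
$t{\left(X \right)} = 3 + X$
$P{\left(V,O \right)} = 35 + V$
$R{\left(x,b \right)} = - 2 b$ ($R{\left(x,b \right)} = b \left(3 - 5\right) = b \left(-2\right) = - 2 b$)
$Y{\left(k,v \right)} = -6 + 64 k$ ($Y{\left(k,v \right)} = 8^{2} k - 6 = 64 k - 6 = -6 + 64 k$)
$\left(Y{\left(27,-33 \right)} + P{\left(-4,-4 \right)}\right) + 2804 = \left(\left(-6 + 64 \cdot 27\right) + \left(35 - 4\right)\right) + 2804 = \left(\left(-6 + 1728\right) + 31\right) + 2804 = \left(1722 + 31\right) + 2804 = 1753 + 2804 = 4557$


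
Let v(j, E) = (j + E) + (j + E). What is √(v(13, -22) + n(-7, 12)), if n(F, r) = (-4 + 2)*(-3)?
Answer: 2*I*√3 ≈ 3.4641*I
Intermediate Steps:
n(F, r) = 6 (n(F, r) = -2*(-3) = 6)
v(j, E) = 2*E + 2*j (v(j, E) = (E + j) + (E + j) = 2*E + 2*j)
√(v(13, -22) + n(-7, 12)) = √((2*(-22) + 2*13) + 6) = √((-44 + 26) + 6) = √(-18 + 6) = √(-12) = 2*I*√3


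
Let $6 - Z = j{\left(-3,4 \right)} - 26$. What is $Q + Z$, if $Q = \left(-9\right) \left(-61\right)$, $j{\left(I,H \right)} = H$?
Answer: $577$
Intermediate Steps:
$Z = 28$ ($Z = 6 - \left(4 - 26\right) = 6 - -22 = 6 + 22 = 28$)
$Q = 549$
$Q + Z = 549 + 28 = 577$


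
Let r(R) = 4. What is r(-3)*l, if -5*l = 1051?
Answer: -4204/5 ≈ -840.80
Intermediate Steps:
l = -1051/5 (l = -⅕*1051 = -1051/5 ≈ -210.20)
r(-3)*l = 4*(-1051/5) = -4204/5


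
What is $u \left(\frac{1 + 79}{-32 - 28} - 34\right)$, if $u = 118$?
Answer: $- \frac{12508}{3} \approx -4169.3$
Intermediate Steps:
$u \left(\frac{1 + 79}{-32 - 28} - 34\right) = 118 \left(\frac{1 + 79}{-32 - 28} - 34\right) = 118 \left(\frac{80}{-60} - 34\right) = 118 \left(80 \left(- \frac{1}{60}\right) - 34\right) = 118 \left(- \frac{4}{3} - 34\right) = 118 \left(- \frac{106}{3}\right) = - \frac{12508}{3}$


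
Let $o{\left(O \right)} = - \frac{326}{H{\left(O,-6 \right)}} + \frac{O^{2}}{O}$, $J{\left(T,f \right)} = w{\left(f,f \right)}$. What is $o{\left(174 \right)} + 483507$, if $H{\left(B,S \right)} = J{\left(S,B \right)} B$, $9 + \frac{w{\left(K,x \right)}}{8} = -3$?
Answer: $\frac{4039703875}{8352} \approx 4.8368 \cdot 10^{5}$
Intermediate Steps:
$w{\left(K,x \right)} = -96$ ($w{\left(K,x \right)} = -72 + 8 \left(-3\right) = -72 - 24 = -96$)
$J{\left(T,f \right)} = -96$
$H{\left(B,S \right)} = - 96 B$
$o{\left(O \right)} = O + \frac{163}{48 O}$ ($o{\left(O \right)} = - \frac{326}{\left(-96\right) O} + \frac{O^{2}}{O} = - 326 \left(- \frac{1}{96 O}\right) + O = \frac{163}{48 O} + O = O + \frac{163}{48 O}$)
$o{\left(174 \right)} + 483507 = \left(174 + \frac{163}{48 \cdot 174}\right) + 483507 = \left(174 + \frac{163}{48} \cdot \frac{1}{174}\right) + 483507 = \left(174 + \frac{163}{8352}\right) + 483507 = \frac{1453411}{8352} + 483507 = \frac{4039703875}{8352}$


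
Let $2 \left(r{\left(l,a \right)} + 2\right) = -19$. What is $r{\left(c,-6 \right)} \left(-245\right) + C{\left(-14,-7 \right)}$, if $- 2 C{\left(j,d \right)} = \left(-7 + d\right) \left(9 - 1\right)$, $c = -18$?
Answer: $\frac{5747}{2} \approx 2873.5$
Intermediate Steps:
$C{\left(j,d \right)} = 28 - 4 d$ ($C{\left(j,d \right)} = - \frac{\left(-7 + d\right) \left(9 - 1\right)}{2} = - \frac{\left(-7 + d\right) 8}{2} = - \frac{-56 + 8 d}{2} = 28 - 4 d$)
$r{\left(l,a \right)} = - \frac{23}{2}$ ($r{\left(l,a \right)} = -2 + \frac{1}{2} \left(-19\right) = -2 - \frac{19}{2} = - \frac{23}{2}$)
$r{\left(c,-6 \right)} \left(-245\right) + C{\left(-14,-7 \right)} = \left(- \frac{23}{2}\right) \left(-245\right) + \left(28 - -28\right) = \frac{5635}{2} + \left(28 + 28\right) = \frac{5635}{2} + 56 = \frac{5747}{2}$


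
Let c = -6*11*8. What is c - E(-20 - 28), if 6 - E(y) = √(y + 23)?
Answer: -534 + 5*I ≈ -534.0 + 5.0*I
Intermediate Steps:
E(y) = 6 - √(23 + y) (E(y) = 6 - √(y + 23) = 6 - √(23 + y))
c = -528 (c = -66*8 = -528)
c - E(-20 - 28) = -528 - (6 - √(23 + (-20 - 28))) = -528 - (6 - √(23 - 48)) = -528 - (6 - √(-25)) = -528 - (6 - 5*I) = -528 + (-6 + 5*I) = -534 + 5*I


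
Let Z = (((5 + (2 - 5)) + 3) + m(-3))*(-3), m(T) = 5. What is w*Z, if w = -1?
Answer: 30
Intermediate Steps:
Z = -30 (Z = (((5 + (2 - 5)) + 3) + 5)*(-3) = (((5 - 3) + 3) + 5)*(-3) = ((2 + 3) + 5)*(-3) = (5 + 5)*(-3) = 10*(-3) = -30)
w*Z = -1*(-30) = 30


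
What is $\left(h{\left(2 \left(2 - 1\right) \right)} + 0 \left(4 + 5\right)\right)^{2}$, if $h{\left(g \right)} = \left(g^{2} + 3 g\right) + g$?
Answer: $144$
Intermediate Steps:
$h{\left(g \right)} = g^{2} + 4 g$
$\left(h{\left(2 \left(2 - 1\right) \right)} + 0 \left(4 + 5\right)\right)^{2} = \left(2 \left(2 - 1\right) \left(4 + 2 \left(2 - 1\right)\right) + 0 \left(4 + 5\right)\right)^{2} = \left(2 \cdot 1 \left(4 + 2 \cdot 1\right) + 0 \cdot 9\right)^{2} = \left(2 \left(4 + 2\right) + 0\right)^{2} = \left(2 \cdot 6 + 0\right)^{2} = \left(12 + 0\right)^{2} = 12^{2} = 144$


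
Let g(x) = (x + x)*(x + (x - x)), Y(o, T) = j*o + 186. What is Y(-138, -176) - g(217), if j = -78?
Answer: -83228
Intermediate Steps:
Y(o, T) = 186 - 78*o (Y(o, T) = -78*o + 186 = 186 - 78*o)
g(x) = 2*x² (g(x) = (2*x)*(x + 0) = (2*x)*x = 2*x²)
Y(-138, -176) - g(217) = (186 - 78*(-138)) - 2*217² = (186 + 10764) - 2*47089 = 10950 - 1*94178 = 10950 - 94178 = -83228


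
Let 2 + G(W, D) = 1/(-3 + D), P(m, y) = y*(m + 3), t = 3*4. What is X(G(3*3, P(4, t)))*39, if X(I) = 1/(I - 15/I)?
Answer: 508599/72494 ≈ 7.0157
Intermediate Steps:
t = 12
P(m, y) = y*(3 + m)
G(W, D) = -2 + 1/(-3 + D)
X(G(3*3, P(4, t)))*39 = (((7 - 24*(3 + 4))/(-3 + 12*(3 + 4)))/(-15 + ((7 - 24*(3 + 4))/(-3 + 12*(3 + 4)))**2))*39 = (((7 - 24*7)/(-3 + 12*7))/(-15 + ((7 - 24*7)/(-3 + 12*7))**2))*39 = (((7 - 2*84)/(-3 + 84))/(-15 + ((7 - 2*84)/(-3 + 84))**2))*39 = (((7 - 168)/81)/(-15 + ((7 - 168)/81)**2))*39 = (((1/81)*(-161))/(-15 + ((1/81)*(-161))**2))*39 = -161/(81*(-15 + (-161/81)**2))*39 = -161/(81*(-15 + 25921/6561))*39 = -161/(81*(-72494/6561))*39 = -161/81*(-6561/72494)*39 = (13041/72494)*39 = 508599/72494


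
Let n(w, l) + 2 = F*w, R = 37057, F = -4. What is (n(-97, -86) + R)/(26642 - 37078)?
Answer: -37443/10436 ≈ -3.5879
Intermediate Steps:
n(w, l) = -2 - 4*w
(n(-97, -86) + R)/(26642 - 37078) = ((-2 - 4*(-97)) + 37057)/(26642 - 37078) = ((-2 + 388) + 37057)/(-10436) = (386 + 37057)*(-1/10436) = 37443*(-1/10436) = -37443/10436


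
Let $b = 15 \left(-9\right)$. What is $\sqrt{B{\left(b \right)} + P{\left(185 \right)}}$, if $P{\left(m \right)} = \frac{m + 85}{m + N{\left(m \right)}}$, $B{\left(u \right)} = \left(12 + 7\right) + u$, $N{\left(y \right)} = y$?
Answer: $\frac{i \sqrt{157805}}{37} \approx 10.736 i$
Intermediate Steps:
$b = -135$
$B{\left(u \right)} = 19 + u$
$P{\left(m \right)} = \frac{85 + m}{2 m}$ ($P{\left(m \right)} = \frac{m + 85}{m + m} = \frac{85 + m}{2 m}$)
$\sqrt{B{\left(b \right)} + P{\left(185 \right)}} = \sqrt{\left(19 - 135\right) + \frac{85 + 185}{2 \cdot 185}} = \sqrt{-116 + \frac{1}{2} \cdot \frac{1}{185} \cdot 270} = \sqrt{-116 + \frac{27}{37}} = \sqrt{- \frac{4265}{37}} = \frac{i \sqrt{157805}}{37}$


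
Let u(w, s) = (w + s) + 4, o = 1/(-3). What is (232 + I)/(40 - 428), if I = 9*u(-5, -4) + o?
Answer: -140/291 ≈ -0.48110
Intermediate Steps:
o = -⅓ (o = 1*(-⅓) = -⅓ ≈ -0.33333)
u(w, s) = 4 + s + w (u(w, s) = (s + w) + 4 = 4 + s + w)
I = -136/3 (I = 9*(4 - 4 - 5) - ⅓ = 9*(-5) - ⅓ = -45 - ⅓ = -136/3 ≈ -45.333)
(232 + I)/(40 - 428) = (232 - 136/3)/(40 - 428) = (560/3)/(-388) = (560/3)*(-1/388) = -140/291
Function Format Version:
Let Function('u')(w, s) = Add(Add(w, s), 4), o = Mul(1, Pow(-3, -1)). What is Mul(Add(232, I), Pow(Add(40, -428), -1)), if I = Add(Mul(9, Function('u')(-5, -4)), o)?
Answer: Rational(-140, 291) ≈ -0.48110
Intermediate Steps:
o = Rational(-1, 3) (o = Mul(1, Rational(-1, 3)) = Rational(-1, 3) ≈ -0.33333)
Function('u')(w, s) = Add(4, s, w) (Function('u')(w, s) = Add(Add(s, w), 4) = Add(4, s, w))
I = Rational(-136, 3) (I = Add(Mul(9, Add(4, -4, -5)), Rational(-1, 3)) = Add(Mul(9, -5), Rational(-1, 3)) = Add(-45, Rational(-1, 3)) = Rational(-136, 3) ≈ -45.333)
Mul(Add(232, I), Pow(Add(40, -428), -1)) = Mul(Add(232, Rational(-136, 3)), Pow(Add(40, -428), -1)) = Mul(Rational(560, 3), Pow(-388, -1)) = Mul(Rational(560, 3), Rational(-1, 388)) = Rational(-140, 291)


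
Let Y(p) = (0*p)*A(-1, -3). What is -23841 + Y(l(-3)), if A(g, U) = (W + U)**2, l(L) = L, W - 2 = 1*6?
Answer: -23841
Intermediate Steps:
W = 8 (W = 2 + 1*6 = 2 + 6 = 8)
A(g, U) = (8 + U)**2
Y(p) = 0 (Y(p) = (0*p)*(8 - 3)**2 = 0*5**2 = 0*25 = 0)
-23841 + Y(l(-3)) = -23841 + 0 = -23841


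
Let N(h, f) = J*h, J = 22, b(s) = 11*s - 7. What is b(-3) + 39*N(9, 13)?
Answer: 7682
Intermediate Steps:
b(s) = -7 + 11*s
N(h, f) = 22*h
b(-3) + 39*N(9, 13) = (-7 + 11*(-3)) + 39*(22*9) = (-7 - 33) + 39*198 = -40 + 7722 = 7682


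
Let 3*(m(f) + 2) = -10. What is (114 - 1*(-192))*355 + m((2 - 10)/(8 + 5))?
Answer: 325874/3 ≈ 1.0862e+5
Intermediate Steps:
m(f) = -16/3 (m(f) = -2 + (1/3)*(-10) = -2 - 10/3 = -16/3)
(114 - 1*(-192))*355 + m((2 - 10)/(8 + 5)) = (114 - 1*(-192))*355 - 16/3 = (114 + 192)*355 - 16/3 = 306*355 - 16/3 = 108630 - 16/3 = 325874/3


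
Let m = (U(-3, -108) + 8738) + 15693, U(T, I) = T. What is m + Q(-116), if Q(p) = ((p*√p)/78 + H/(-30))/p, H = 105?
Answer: 5667303/232 + I*√29/39 ≈ 24428.0 + 0.13808*I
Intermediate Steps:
Q(p) = (-7/2 + p^(3/2)/78)/p (Q(p) = ((p*√p)/78 + 105/(-30))/p = (p^(3/2)*(1/78) + 105*(-1/30))/p = (p^(3/2)/78 - 7/2)/p = (-7/2 + p^(3/2)/78)/p)
m = 24428 (m = (-3 + 8738) + 15693 = 8735 + 15693 = 24428)
m + Q(-116) = 24428 + (1/78)*(-273 + (-116)^(3/2))/(-116) = 24428 + (1/78)*(-1/116)*(-273 - 232*I*√29) = 24428 + (7/232 + I*√29/39) = 5667303/232 + I*√29/39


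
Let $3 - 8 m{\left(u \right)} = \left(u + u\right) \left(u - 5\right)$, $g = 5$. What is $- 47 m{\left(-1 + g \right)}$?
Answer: $- \frac{517}{8} \approx -64.625$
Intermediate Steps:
$m{\left(u \right)} = \frac{3}{8} - \frac{u \left(-5 + u\right)}{4}$ ($m{\left(u \right)} = \frac{3}{8} - \frac{\left(u + u\right) \left(u - 5\right)}{8} = \frac{3}{8} - \frac{2 u \left(-5 + u\right)}{8} = \frac{3}{8} - \frac{u \left(-5 + u\right)}{4}$)
$- 47 m{\left(-1 + g \right)} = - 47 \left(\frac{3}{8} - \frac{\left(-1 + 5\right)^{2}}{4} + \frac{5 \left(-1 + 5\right)}{4}\right) = - 47 \left(\frac{3}{8} - \frac{4^{2}}{4} + \frac{5}{4} \cdot 4\right) = - 47 \left(\frac{3}{8} - 4 + 5\right) = \left(-47\right) \frac{11}{8} = - \frac{517}{8}$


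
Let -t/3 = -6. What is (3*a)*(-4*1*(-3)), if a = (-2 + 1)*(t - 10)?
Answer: -288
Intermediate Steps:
t = 18 (t = -3*(-6) = 18)
a = -8 (a = (-2 + 1)*(18 - 10) = -1*8 = -8)
(3*a)*(-4*1*(-3)) = (3*(-8))*(-4*1*(-3)) = -(-96)*(-3) = -24*12 = -288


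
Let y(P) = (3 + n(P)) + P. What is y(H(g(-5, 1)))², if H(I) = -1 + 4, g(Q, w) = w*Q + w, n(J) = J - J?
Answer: 36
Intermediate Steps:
n(J) = 0
g(Q, w) = w + Q*w (g(Q, w) = Q*w + w = w + Q*w)
H(I) = 3
y(P) = 3 + P (y(P) = (3 + 0) + P = 3 + P)
y(H(g(-5, 1)))² = (3 + 3)² = 6² = 36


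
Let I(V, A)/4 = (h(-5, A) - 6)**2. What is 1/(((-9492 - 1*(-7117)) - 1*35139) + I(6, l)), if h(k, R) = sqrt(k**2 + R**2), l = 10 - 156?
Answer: 7999/375709062 + 4*sqrt(21341)/187854531 ≈ 2.4401e-5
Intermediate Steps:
l = -146
h(k, R) = sqrt(R**2 + k**2)
I(V, A) = 4*(-6 + sqrt(25 + A**2))**2 (I(V, A) = 4*(sqrt(A**2 + (-5)**2) - 6)**2 = 4*(sqrt(A**2 + 25) - 6)**2 = 4*(sqrt(25 + A**2) - 6)**2 = 4*(-6 + sqrt(25 + A**2))**2)
1/(((-9492 - 1*(-7117)) - 1*35139) + I(6, l)) = 1/(((-9492 - 1*(-7117)) - 1*35139) + 4*(-6 + sqrt(25 + (-146)**2))**2) = 1/(((-9492 + 7117) - 35139) + 4*(-6 + sqrt(25 + 21316))**2) = 1/((-2375 - 35139) + 4*(-6 + sqrt(21341))**2) = 1/(-37514 + 4*(-6 + sqrt(21341))**2)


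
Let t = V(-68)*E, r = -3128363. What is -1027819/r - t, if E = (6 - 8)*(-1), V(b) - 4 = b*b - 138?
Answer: -28091671921/3128363 ≈ -8979.7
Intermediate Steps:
V(b) = -134 + b**2 (V(b) = 4 + (b*b - 138) = 4 + (b**2 - 138) = 4 + (-138 + b**2) = -134 + b**2)
E = 2 (E = -2*(-1) = 2)
t = 8980 (t = (-134 + (-68)**2)*2 = (-134 + 4624)*2 = 4490*2 = 8980)
-1027819/r - t = -1027819/(-3128363) - 1*8980 = -1027819*(-1/3128363) - 8980 = 1027819/3128363 - 8980 = -28091671921/3128363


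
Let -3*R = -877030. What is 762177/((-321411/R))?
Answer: -222817364770/321411 ≈ -6.9325e+5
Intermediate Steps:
R = 877030/3 (R = -⅓*(-877030) = 877030/3 ≈ 2.9234e+5)
762177/((-321411/R)) = 762177/((-321411/877030/3)) = 762177/((-321411*3/877030)) = 762177/(-964233/877030) = 762177*(-877030/964233) = -222817364770/321411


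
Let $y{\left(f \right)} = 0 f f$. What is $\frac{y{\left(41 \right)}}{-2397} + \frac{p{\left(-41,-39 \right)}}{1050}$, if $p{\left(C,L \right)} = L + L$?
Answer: $- \frac{13}{175} \approx -0.074286$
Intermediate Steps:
$y{\left(f \right)} = 0$ ($y{\left(f \right)} = 0 f = 0$)
$p{\left(C,L \right)} = 2 L$
$\frac{y{\left(41 \right)}}{-2397} + \frac{p{\left(-41,-39 \right)}}{1050} = \frac{0}{-2397} + \frac{2 \left(-39\right)}{1050} = 0 \left(- \frac{1}{2397}\right) - \frac{13}{175} = 0 - \frac{13}{175} = - \frac{13}{175}$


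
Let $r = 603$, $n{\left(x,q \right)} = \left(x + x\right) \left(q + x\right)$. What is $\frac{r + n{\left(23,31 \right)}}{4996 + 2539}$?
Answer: $\frac{3087}{7535} \approx 0.40969$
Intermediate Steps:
$n{\left(x,q \right)} = 2 x \left(q + x\right)$
$\frac{r + n{\left(23,31 \right)}}{4996 + 2539} = \frac{603 + 2 \cdot 23 \left(31 + 23\right)}{4996 + 2539} = \frac{603 + 2 \cdot 23 \cdot 54}{7535} = \left(603 + 2484\right) \frac{1}{7535} = 3087 \cdot \frac{1}{7535} = \frac{3087}{7535}$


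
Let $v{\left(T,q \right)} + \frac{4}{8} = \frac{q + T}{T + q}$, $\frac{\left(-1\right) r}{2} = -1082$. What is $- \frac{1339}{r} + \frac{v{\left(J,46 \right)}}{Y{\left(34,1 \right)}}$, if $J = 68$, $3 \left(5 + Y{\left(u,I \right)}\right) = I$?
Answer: $- \frac{2749}{3787} \approx -0.7259$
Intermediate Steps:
$r = 2164$ ($r = \left(-2\right) \left(-1082\right) = 2164$)
$Y{\left(u,I \right)} = -5 + \frac{I}{3}$
$v{\left(T,q \right)} = \frac{1}{2}$ ($v{\left(T,q \right)} = - \frac{1}{2} + \frac{q + T}{T + q} = - \frac{1}{2} + \frac{T + q}{T + q} = - \frac{1}{2} + 1 = \frac{1}{2}$)
$- \frac{1339}{r} + \frac{v{\left(J,46 \right)}}{Y{\left(34,1 \right)}} = - \frac{1339}{2164} + \frac{1}{2 \left(-5 + \frac{1}{3} \cdot 1\right)} = \left(-1339\right) \frac{1}{2164} + \frac{1}{2 \left(-5 + \frac{1}{3}\right)} = - \frac{1339}{2164} + \frac{1}{2 \left(- \frac{14}{3}\right)} = - \frac{1339}{2164} + \frac{1}{2} \left(- \frac{3}{14}\right) = - \frac{1339}{2164} - \frac{3}{28} = - \frac{2749}{3787}$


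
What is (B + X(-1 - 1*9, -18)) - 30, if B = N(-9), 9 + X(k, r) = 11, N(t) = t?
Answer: -37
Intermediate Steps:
X(k, r) = 2 (X(k, r) = -9 + 11 = 2)
B = -9
(B + X(-1 - 1*9, -18)) - 30 = (-9 + 2) - 30 = -7 - 30 = -37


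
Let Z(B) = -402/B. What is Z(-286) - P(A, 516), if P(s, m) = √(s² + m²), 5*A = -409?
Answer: 201/143 - √6823681/5 ≈ -521.04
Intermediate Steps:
A = -409/5 (A = (⅕)*(-409) = -409/5 ≈ -81.800)
P(s, m) = √(m² + s²)
Z(-286) - P(A, 516) = -402/(-286) - √(516² + (-409/5)²) = -402*(-1/286) - √(266256 + 167281/25) = 201/143 - √(6823681/25) = 201/143 - √6823681/5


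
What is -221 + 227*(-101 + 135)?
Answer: 7497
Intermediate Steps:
-221 + 227*(-101 + 135) = -221 + 227*34 = -221 + 7718 = 7497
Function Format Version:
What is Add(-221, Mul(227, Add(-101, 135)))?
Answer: 7497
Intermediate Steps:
Add(-221, Mul(227, Add(-101, 135))) = Add(-221, Mul(227, 34)) = Add(-221, 7718) = 7497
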